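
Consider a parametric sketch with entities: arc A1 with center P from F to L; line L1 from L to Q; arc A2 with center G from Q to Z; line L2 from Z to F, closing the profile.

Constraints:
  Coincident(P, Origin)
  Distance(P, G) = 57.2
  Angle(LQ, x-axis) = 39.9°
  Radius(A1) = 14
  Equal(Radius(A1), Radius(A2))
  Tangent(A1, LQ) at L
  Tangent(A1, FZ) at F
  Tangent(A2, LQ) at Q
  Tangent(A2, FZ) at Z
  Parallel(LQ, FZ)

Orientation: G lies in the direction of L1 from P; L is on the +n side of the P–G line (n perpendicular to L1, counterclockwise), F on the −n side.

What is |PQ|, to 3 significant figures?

58.9

The slot axis is L1's direction at 39.9°, so u = (cos 39.9°, sin 39.9°) = (0.767, 0.641) and n = (−sin 39.9°, cos 39.9°) = (-0.641, 0.767). P is at the origin and G lies 57.2 along u from P, so G = 57.2·u = (43.9, 36.7). Tangency of A1 to both parallel lines with radius 14.0 puts L and F at P ± 14.0·n: L = (-8.98, 10.7), F = (8.98, -10.7). Equal radii place Q and Z the same way about G: Q = G + 14.0·n = (34.9, 47.4), Z = G − 14.0·n = (52.9, 26.0). Then |PQ| = |Q − P| = 58.9.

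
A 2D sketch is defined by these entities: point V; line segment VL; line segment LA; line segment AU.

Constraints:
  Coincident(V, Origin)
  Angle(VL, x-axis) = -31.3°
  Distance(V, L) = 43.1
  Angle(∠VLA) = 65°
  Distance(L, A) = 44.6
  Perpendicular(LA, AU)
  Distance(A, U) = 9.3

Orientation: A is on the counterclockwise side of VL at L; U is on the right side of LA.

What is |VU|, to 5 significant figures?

55.091

V is at the origin; VL runs at -31.3° with length 43.1, so L = 43.1·(cos -31.3°, sin -31.3°) = (36.827, -22.391). ∠VLA = 65.0°, so LA runs at -31.3° + (180° − 65.0°) = 83.700° from the x-axis; with |LA| = 44.6, A = L + 44.6·(cos 83.700°, sin 83.700°) = (41.721, 21.939). The perpendicularity gives AU at right angles to LA; with |AU| = 9.3 on the right of LA, U = A + 9.3·(0.99396, -0.10973) = (50.965, 20.919). Then |VU| = |U − V| = 55.091.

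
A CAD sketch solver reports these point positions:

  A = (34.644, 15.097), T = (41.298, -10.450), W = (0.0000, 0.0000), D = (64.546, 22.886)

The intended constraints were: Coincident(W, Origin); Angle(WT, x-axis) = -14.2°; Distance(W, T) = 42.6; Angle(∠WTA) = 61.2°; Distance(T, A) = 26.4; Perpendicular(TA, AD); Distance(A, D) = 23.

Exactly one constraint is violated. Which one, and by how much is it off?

Distance(A, D) = 23 — off by 7.90.

W = (0.00, 0.00) ✓; WT at -14.20° ✓; |WT| = 42.60 ✓; ∠WTA = 61.20° ✓; |TA| = 26.40 ✓; ∠(TA, AD) = 90.00° ✓; |AD| = 30.90 ✗.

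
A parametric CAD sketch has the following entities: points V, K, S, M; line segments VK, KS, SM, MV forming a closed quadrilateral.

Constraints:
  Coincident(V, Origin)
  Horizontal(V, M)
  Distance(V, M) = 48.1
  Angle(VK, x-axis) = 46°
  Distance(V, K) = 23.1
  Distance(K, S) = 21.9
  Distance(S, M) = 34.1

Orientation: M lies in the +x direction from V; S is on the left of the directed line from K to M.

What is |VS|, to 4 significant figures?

44.93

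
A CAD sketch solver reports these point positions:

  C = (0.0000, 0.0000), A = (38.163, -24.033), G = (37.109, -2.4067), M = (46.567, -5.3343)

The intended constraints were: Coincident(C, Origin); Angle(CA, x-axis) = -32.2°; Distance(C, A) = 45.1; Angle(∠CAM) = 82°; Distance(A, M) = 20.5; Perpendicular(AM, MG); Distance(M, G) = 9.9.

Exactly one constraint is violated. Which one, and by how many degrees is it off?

Perpendicular(AM, MG) — off by 7.00°.

C = (0.00, 0.00) ✓; CA at -32.20° ✓; |CA| = 45.10 ✓; ∠CAM = 82.00° ✓; |AM| = 20.50 ✓; ∠(AM, MG) = 97.00° ✗; |MG| = 9.901 ✓.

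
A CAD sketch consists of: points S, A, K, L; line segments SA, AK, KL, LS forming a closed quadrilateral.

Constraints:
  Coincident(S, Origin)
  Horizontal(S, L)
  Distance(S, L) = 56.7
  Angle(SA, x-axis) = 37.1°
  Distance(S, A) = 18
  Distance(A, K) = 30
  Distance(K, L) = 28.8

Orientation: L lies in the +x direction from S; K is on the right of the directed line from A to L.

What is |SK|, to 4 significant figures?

34.33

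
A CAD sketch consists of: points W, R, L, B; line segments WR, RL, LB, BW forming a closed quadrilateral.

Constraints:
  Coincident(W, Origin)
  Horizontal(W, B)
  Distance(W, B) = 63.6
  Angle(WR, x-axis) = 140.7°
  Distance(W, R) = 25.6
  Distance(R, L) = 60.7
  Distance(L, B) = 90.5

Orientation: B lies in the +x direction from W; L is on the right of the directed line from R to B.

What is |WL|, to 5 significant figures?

46.887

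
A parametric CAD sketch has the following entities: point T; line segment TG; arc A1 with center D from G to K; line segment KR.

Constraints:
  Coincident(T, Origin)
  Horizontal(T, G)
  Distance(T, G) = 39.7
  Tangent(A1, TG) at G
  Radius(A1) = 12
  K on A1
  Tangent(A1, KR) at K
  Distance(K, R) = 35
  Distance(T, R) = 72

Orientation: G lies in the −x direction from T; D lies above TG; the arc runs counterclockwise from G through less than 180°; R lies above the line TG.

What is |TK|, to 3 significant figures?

37.4

T is at the origin; TG is horizontal with |TG| = 39.7 and G on the −x side, so G = (-39.7, 0.00). Since A1 is tangent to TG there, DG ⟂ TG, so D = G + (0, 12) = (-39.7, 12.0). Since DK ⟂ KR (tangency), |DR| = √(12.0² + 35.0²) = 37.0 regardless of where K sits on A1. So R lies on both circle(T, 72.0) and circle(D, 37.0); the above-TG intersection is R = (-56.1, 45.2). K is the foot of the tangent from R: K = (-31.2, 20.5).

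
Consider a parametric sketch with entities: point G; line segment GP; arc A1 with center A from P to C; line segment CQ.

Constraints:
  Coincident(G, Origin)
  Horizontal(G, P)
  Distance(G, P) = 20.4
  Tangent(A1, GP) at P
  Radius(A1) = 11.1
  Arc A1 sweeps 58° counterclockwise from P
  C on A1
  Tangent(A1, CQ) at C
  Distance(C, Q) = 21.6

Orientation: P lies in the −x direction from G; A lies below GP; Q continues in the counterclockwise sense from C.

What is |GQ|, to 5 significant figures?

47.500

G is at the origin; GP is horizontal with |GP| = 20.4 and P on the −x side, so P = (-20.400, 0.0000). The tangent condition forces AP to be normal to GP, so A = P + (0, -11.1) = (-20.400, -11.100). On A1, P sits at bearing 90° from A; a 58° counterclockwise sweep puts C at bearing 148°, so C = A + 11.1·(cos 148°, sin 148°) = (-29.813, -5.2179). Tangency of A1 to CQ means the radius AC is perpendicular to CQ, so CQ runs along (−sin 148°, cos 148°); with |CQ| = 21.6, Q = (-41.260, -23.536). Then |GQ| = |Q − G| = 47.500.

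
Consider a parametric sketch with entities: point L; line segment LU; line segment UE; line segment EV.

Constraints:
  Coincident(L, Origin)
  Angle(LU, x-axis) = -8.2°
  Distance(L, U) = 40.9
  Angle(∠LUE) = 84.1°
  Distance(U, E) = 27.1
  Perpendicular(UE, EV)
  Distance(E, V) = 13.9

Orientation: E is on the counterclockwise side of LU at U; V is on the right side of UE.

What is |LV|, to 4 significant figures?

59.19

∠LUE = 84.1°, so UE runs at -8.2° + (180° − 84.1°) = 87.70° from the x-axis; with |UE| = 27.1, E = U + 27.1·(cos 87.70°, sin 87.70°) = (41.57, 21.24). UE is perpendicular to EV; with |EV| = 13.9 on the right of UE, V = E + 13.9·(0.9992, -0.04013) = (55.46, 20.69). Then |LV| = |V − L| = 59.19.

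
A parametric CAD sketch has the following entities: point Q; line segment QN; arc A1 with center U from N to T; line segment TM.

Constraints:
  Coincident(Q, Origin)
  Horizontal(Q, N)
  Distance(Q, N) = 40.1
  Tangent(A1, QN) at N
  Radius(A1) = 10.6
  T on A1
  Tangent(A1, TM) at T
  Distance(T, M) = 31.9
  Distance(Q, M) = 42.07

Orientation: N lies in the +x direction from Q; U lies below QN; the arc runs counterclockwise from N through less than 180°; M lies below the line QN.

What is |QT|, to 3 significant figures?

30.9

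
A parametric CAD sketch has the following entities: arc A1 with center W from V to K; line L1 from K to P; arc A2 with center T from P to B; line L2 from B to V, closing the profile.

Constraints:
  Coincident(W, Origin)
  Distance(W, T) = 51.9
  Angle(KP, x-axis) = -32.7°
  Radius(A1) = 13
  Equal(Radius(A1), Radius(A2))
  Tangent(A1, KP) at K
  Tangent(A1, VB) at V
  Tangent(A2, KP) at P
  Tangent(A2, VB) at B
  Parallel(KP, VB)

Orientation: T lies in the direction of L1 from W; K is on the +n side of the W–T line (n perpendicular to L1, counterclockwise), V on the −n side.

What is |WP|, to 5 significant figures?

53.503

The slot axis is L1's direction at -32.7°, so u = (cos -32.7°, sin -32.7°) = (0.84151, -0.54024) and n = (−sin -32.7°, cos -32.7°) = (0.54024, 0.84151). W is at the origin and T lies 51.9 along u from W, so T = 51.9·u = (43.674, -28.038). Tangency of A1 to both parallel lines with radius 13.0 puts K and V at W ± 13.0·n: K = (7.0231, 10.940), V = (-7.0231, -10.940). Equal radii place P and B the same way about T: P = T + 13.0·n = (50.698, -17.099), B = T − 13.0·n = (36.651, -38.978). Then |WP| = |P − W| = 53.503.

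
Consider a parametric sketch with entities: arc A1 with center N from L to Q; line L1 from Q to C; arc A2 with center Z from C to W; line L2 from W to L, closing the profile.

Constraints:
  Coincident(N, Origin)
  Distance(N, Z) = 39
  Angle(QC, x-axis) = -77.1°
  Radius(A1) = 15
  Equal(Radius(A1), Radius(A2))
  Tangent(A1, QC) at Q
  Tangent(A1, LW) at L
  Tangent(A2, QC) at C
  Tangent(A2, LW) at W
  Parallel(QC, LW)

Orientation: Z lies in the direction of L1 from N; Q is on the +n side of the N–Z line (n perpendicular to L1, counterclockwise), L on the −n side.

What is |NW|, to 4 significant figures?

41.79

Tangency of A1 to both parallel lines with radius 15.0 puts Q and L at N ± 15.0·n: Q = (14.62, 3.349), L = (-14.62, -3.349). Equal radii place C and W the same way about Z: C = Z + 15.0·n = (23.33, -34.67), W = Z − 15.0·n = (-5.915, -41.36). Then |NW| = |W − N| = 41.79.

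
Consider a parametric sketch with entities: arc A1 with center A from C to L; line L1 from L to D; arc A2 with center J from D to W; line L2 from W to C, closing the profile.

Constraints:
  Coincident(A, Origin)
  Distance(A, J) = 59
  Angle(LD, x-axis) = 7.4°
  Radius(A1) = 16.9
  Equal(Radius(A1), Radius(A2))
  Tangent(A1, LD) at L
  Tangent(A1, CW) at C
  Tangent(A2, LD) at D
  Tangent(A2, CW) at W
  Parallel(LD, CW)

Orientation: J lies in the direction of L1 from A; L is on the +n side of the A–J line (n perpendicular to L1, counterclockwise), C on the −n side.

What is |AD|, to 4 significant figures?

61.37

The slot axis is L1's direction at 7.4°, so u = (cos 7.4°, sin 7.4°) = (0.9917, 0.1288) and n = (−sin 7.4°, cos 7.4°) = (-0.1288, 0.9917). A is at the origin and J lies 59.0 along u from A, so J = 59.0·u = (58.51, 7.599). Tangency of A1 to both parallel lines with radius 16.9 puts L and C at A ± 16.9·n: L = (-2.177, 16.76), C = (2.177, -16.76). Equal radii place D and W the same way about J: D = J + 16.9·n = (56.33, 24.36), W = J − 16.9·n = (60.69, -9.160). Then |AD| = |D − A| = 61.37.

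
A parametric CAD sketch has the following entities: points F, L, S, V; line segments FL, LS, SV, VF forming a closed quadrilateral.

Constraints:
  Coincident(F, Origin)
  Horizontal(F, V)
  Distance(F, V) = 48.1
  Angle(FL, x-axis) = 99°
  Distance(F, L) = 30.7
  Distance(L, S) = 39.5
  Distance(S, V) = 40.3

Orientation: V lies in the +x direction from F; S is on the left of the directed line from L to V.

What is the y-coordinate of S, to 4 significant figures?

37.75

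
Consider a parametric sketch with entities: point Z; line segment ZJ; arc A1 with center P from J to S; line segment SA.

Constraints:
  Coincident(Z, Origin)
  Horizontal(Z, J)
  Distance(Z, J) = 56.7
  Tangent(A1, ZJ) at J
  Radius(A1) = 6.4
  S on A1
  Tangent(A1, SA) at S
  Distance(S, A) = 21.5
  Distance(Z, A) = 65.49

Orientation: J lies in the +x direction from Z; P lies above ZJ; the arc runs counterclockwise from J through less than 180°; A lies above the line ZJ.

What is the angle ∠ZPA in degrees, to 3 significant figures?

102°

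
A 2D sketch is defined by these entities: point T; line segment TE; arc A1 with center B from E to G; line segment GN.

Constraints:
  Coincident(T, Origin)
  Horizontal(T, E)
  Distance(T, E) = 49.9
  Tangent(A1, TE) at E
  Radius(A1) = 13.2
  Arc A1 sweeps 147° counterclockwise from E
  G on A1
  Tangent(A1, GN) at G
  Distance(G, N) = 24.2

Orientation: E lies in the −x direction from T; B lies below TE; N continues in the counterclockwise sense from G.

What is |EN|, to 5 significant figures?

39.678

T is at the origin; TE is horizontal with |TE| = 49.9 and E on the −x side, so E = (-49.900, 0.0000). The tangent condition forces BE to be normal to TE, so B = E + (0, -13.2) = (-49.900, -13.200). On A1, E sits at bearing 90° from B; a 147° counterclockwise sweep puts G at bearing 237°, so G = B + 13.2·(cos 237°, sin 237°) = (-57.089, -24.270). Since A1 is tangent to GN there, BG ⟂ GN, so GN runs along (−sin 237°, cos 237°); with |GN| = 24.2, N = (-36.793, -37.451). Then |EN| = |N − E| = 39.678.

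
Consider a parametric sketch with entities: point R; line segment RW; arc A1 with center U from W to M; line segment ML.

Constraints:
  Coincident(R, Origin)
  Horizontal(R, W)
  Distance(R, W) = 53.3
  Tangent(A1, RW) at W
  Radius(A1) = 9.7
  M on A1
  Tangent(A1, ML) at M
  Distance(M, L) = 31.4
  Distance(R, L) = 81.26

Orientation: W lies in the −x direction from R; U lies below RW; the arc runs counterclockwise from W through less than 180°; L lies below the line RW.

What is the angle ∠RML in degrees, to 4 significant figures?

115.1°

Checks: |UM| = 9.700 ✓; ∠(UM, ML) = 90.00° ✓; |ML| = 31.40 ✓; |RL| = 81.26 ✓.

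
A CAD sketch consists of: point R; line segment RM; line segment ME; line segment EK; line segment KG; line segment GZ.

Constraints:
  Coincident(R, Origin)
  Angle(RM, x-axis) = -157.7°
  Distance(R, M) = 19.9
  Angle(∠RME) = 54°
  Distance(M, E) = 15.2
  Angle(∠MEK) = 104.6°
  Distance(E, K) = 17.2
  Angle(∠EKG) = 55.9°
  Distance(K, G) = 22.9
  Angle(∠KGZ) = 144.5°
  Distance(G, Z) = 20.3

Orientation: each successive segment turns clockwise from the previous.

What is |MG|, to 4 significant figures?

9.231

R is at the origin; RM runs at -157.7° with length 19.9, so M = (-18.41, -7.551). ∠RME = 54.0° gives ME at 76.30° from the x-axis; with |ME| = 15.2, E = (-14.81, 7.216). ∠MEK = 104.6° gives EK at 0.9000° from the x-axis; with |EK| = 17.2, K = (2.386, 7.487). ∠EKG = 55.9° gives KG at -123.2° from the x-axis; with |KG| = 22.9, G = (-10.15, -11.68). Then |MG| = |G − M| = 9.231.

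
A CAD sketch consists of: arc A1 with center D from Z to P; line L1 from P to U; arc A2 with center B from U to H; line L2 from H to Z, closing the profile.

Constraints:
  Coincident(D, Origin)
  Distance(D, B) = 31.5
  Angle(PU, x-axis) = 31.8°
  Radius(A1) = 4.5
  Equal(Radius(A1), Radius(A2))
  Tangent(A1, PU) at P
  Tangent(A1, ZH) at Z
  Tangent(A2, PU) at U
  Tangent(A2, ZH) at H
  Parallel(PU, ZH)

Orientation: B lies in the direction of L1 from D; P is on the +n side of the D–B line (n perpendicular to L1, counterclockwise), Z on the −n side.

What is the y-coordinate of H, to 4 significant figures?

12.77

The slot axis is L1's direction at 31.8°, so u = (cos 31.8°, sin 31.8°) = (0.8499, 0.5270) and n = (−sin 31.8°, cos 31.8°) = (-0.5270, 0.8499). D is at the origin and B lies 31.5 along u from D, so B = 31.5·u = (26.77, 16.60). Tangency of A1 to both parallel lines with radius 4.5 puts P and Z at D ± 4.5·n: P = (-2.371, 3.825), Z = (2.371, -3.825). Equal radii place U and H the same way about B: U = B + 4.5·n = (24.40, 20.42), H = B − 4.5·n = (29.14, 12.77). So H.y = 12.77.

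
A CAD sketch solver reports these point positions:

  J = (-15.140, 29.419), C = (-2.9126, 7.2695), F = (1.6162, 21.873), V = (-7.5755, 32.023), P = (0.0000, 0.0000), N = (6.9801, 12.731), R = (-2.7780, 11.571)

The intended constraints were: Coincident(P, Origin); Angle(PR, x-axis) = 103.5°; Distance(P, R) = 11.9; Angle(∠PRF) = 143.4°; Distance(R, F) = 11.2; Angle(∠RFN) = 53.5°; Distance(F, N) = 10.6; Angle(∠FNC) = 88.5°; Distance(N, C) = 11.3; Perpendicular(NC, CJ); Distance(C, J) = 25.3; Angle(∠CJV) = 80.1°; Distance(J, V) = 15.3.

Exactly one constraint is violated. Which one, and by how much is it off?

Distance(J, V) = 15.3 — off by 7.30.

P = (0.00, 0.00) ✓; PR at 103.5° ✓; |PR| = 11.90 ✓; ∠PRF = 143.4° ✓; |RF| = 11.20 ✓; ∠RFN = 53.50° ✓; |FN| = 10.60 ✓; ∠FNC = 88.50° ✓; |NC| = 11.30 ✓; ∠(NC, CJ) = 90.00° ✓; |CJ| = 25.30 ✓; ∠CJV = 80.10° ✓; |JV| = 8.000 ✗.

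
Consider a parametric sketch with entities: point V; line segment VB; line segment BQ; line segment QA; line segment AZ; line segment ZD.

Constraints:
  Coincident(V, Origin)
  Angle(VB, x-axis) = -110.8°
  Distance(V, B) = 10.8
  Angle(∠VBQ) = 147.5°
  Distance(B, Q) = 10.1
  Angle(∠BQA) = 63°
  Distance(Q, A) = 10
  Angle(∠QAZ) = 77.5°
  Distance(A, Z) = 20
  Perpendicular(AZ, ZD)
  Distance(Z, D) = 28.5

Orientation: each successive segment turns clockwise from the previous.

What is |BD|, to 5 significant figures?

27.091

V is at the origin; VB runs at -110.8° with length 10.8, so B = (-3.8352, -10.096). ∠VBQ = 147.5° gives BQ at -143.30° from the x-axis; with |BQ| = 10.1, Q = (-11.933, -16.132). ∠BQA = 63.0° gives QA at 99.700° from the x-axis; with |QA| = 10.0, A = (-13.618, -6.2751). ∠QAZ = 77.5° gives AZ at -2.8000° from the x-axis; with |AZ| = 20.0, Z = (6.3581, -7.2521). AZ is perpendicular to ZD, so ZD runs at -92.800°; with |ZD| = 28.5, D = (4.9659, -35.718). Then |BD| = |D − B| = 27.091.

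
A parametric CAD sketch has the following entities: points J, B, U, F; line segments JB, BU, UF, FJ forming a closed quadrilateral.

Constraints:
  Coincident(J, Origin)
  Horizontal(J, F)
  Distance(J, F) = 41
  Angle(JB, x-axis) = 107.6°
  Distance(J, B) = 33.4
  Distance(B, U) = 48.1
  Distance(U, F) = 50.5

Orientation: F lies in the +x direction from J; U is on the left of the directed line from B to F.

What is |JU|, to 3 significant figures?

60.8

Checks: |BU| = 48.10 ✓; |UF| = 50.50 ✓.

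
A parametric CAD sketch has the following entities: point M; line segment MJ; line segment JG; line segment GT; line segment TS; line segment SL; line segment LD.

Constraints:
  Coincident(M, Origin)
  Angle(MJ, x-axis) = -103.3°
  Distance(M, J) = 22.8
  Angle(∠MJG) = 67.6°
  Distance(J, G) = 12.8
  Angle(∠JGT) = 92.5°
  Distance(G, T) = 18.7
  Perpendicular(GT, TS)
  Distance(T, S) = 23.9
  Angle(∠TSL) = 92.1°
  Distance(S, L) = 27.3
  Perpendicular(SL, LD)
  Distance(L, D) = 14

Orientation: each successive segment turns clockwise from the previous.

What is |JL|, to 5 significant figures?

14.529

The perpendicularity gives TS at right angles to GT, so TS runs at -33.200°; with |TS| = 23.9, S = (14.598, -12.158). ∠TSL = 92.1° gives SL at -121.10° from the x-axis; with |SL| = 27.3, L = (0.49694, -35.535). Then |JL| = |L − J| = 14.529.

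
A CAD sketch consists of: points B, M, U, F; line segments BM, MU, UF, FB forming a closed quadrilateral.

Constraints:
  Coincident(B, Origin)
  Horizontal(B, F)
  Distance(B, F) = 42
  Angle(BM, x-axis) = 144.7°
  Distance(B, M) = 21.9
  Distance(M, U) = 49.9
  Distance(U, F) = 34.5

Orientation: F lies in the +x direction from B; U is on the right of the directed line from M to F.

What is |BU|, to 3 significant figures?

28.7

Checks: |MU| = 49.90 ✓; |UF| = 34.50 ✓.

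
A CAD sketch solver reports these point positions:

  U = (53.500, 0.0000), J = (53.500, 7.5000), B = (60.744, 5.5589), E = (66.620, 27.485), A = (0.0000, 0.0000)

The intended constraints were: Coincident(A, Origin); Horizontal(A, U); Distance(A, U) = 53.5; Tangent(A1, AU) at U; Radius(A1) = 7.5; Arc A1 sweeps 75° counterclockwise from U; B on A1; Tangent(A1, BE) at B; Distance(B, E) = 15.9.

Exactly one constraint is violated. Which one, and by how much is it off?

Distance(B, E) = 15.9 — off by 6.80.

A = (0.00, 0.00) ✓; A.y = 0.00, U.y = 0.00 ✓; |AU| = 53.50 ✓; ∠(JU, UA) = 90.00° ✓; |JU| = 7.500 ✓; bearing(J→B) − bearing(J→U) = 75.00° ✓; |JB| = 7.500 ✓; ∠(JB, BE) = 90.00° ✓; |BE| = 22.70 ✗.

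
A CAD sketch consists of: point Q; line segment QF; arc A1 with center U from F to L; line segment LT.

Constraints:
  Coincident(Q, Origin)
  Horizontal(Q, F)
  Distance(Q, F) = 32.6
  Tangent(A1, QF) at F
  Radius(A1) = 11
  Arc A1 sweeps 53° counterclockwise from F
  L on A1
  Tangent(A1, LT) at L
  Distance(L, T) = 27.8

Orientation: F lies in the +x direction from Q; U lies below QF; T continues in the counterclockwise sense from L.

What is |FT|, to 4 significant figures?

36.85

Q is at the origin; QF is horizontal with |QF| = 32.6 and F on the +x side, so F = (32.60, 0.000). Since A1 is tangent to QF there, UF ⟂ QF, so U = F + (0, -11) = (32.60, -11.00). On A1, F sits at bearing 90° from U; a 53° counterclockwise sweep puts L at bearing 143°, so L = U + 11.0·(cos 143°, sin 143°) = (23.82, -4.380). The tangent condition forces UL to be normal to LT, so LT runs along (−sin 143°, cos 143°); with |LT| = 27.8, T = (7.085, -26.58). Then |FT| = |T − F| = 36.85.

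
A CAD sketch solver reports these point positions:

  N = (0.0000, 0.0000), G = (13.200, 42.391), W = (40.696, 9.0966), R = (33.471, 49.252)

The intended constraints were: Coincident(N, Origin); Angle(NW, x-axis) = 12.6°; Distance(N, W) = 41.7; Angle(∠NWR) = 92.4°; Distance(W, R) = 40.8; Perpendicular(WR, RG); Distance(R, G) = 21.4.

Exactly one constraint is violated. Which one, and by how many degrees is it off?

Perpendicular(WR, RG) — off by 8.50°.

N = (0.00, 0.00) ✓; NW at 12.60° ✓; |NW| = 41.70 ✓; ∠NWR = 92.40° ✓; |WR| = 40.80 ✓; ∠(WR, RG) = 98.50° ✗; |RG| = 21.40 ✓.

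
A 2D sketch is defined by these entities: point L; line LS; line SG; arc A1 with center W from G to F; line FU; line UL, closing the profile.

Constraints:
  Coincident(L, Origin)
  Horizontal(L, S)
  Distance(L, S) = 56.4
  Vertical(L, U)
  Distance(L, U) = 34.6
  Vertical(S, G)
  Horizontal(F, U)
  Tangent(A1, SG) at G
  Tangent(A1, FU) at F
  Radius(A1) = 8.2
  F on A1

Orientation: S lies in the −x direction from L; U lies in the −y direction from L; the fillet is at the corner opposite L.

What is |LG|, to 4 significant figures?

62.27

The virtual corner opposite L is at (-56.40, -34.60). Tangency of A1 to SG means the radius WG is perpendicular to SG and A1 meets FU tangentially, so WF is at right angles to FU, with radius 8.2, so the center W sits 8.2 in from both sides at W = (-48.20, -26.40). That places the tangent points at G = (-56.40, -26.40) on SG and F = (-48.20, -34.60) on FU. Then |LG| = |G − L| = 62.27.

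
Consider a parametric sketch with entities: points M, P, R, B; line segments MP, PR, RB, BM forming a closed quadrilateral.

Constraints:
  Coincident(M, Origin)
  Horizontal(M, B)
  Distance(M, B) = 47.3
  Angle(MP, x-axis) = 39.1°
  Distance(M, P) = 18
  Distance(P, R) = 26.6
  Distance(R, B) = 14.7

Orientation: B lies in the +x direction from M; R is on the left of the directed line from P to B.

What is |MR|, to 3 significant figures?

42.6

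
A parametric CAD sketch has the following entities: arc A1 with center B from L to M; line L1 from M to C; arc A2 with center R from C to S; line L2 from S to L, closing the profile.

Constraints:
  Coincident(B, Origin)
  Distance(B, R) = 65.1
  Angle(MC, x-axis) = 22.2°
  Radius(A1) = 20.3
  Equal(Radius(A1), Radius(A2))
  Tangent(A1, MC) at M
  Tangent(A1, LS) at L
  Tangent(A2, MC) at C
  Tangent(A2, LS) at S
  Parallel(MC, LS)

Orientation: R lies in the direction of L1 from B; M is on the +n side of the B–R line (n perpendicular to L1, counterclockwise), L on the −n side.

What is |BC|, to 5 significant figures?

68.192

Tangency of A1 to both parallel lines with radius 20.3 puts M and L at B ± 20.3·n: M = (-7.6702, 18.795), L = (7.6702, -18.795). Equal radii place C and S the same way about R: C = R + 20.3·n = (52.604, 43.393), S = R − 20.3·n = (67.944, 5.8023). Then |BC| = |C − B| = 68.192.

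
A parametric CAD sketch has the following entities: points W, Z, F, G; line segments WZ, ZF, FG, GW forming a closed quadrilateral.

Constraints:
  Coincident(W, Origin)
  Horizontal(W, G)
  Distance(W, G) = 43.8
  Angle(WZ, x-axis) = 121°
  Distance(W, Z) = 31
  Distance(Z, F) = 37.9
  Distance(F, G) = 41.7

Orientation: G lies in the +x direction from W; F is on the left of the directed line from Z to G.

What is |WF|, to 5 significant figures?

40.748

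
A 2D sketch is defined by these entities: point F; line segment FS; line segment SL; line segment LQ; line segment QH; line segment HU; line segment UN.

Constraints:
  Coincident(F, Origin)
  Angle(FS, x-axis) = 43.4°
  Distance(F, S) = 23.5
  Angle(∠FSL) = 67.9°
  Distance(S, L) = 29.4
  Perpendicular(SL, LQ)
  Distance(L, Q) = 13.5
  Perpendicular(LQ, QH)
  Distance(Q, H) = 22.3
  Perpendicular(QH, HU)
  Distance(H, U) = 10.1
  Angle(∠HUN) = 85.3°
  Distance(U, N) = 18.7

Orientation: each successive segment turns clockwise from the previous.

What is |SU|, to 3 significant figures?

7.87

LQ ⟂ QH, so QH runs at 111°; with |QH| = 22.3, H = (7.08, 4.63). QH ⟂ HU, so HU runs at 21.3°; with |HU| = 10.1, U = (16.5, 8.30). Then |SU| = |U − S| = 7.87.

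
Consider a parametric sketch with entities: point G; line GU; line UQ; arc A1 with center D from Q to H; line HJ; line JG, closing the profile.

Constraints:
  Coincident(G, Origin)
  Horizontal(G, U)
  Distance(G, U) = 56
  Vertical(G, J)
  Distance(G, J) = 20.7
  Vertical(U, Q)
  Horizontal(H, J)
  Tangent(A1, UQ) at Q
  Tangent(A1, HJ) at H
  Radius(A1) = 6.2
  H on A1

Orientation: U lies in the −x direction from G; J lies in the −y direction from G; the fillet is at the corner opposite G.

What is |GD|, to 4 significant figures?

51.87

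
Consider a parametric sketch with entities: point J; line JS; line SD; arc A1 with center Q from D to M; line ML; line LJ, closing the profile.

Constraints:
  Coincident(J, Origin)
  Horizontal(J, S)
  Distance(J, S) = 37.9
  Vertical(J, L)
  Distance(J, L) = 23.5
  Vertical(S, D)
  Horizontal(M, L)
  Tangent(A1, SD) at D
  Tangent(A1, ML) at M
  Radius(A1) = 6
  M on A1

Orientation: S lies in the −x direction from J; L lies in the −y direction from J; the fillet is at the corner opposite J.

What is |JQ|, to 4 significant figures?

36.38

J and L share the same x with |JL| = 23.5 and L on the −y side, so L = (0.000, -23.50). The virtual corner opposite J is at (-37.90, -23.50). Since A1 is tangent to SD there, QD ⟂ SD and tangency of A1 to ML means the radius QM is perpendicular to ML, with radius 6.0, so the center Q sits 6.0 in from both sides at Q = (-31.90, -17.50). Then |JQ| = |Q − J| = 36.38.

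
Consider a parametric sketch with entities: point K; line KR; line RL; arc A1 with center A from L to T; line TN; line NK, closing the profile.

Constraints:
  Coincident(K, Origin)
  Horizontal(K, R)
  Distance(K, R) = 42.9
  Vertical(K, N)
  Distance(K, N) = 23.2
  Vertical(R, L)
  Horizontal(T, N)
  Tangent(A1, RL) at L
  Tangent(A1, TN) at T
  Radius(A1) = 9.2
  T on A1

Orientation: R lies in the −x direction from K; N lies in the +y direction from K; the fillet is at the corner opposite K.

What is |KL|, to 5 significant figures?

45.127

K is at the origin; KR is horizontal with |KR| = 42.9 and R on the −x side, so R = (-42.900, 0.0000). KN is vertical with |KN| = 23.2 and N on the +y side, so N = (0.0000, 23.200). The virtual corner opposite K is at (-42.900, 23.200). A1 meets RL tangentially, so AL is at right angles to RL and A1 meets TN tangentially, so AT is at right angles to TN, with radius 9.2, so the center A sits 9.2 in from both sides at A = (-33.700, 14.000). That places the tangent points at L = (-42.900, 14.000) on RL and T = (-33.700, 23.200) on TN. Then |KL| = |L − K| = 45.127.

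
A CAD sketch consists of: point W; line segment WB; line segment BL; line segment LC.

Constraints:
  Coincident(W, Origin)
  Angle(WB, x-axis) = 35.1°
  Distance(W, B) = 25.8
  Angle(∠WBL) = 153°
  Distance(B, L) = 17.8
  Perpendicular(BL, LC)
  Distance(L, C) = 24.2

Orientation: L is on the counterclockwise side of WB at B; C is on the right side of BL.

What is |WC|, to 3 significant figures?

54.3

W is at the origin; WB runs at 35.1° with length 25.8, so B = 25.8·(cos 35.1°, sin 35.1°) = (21.1, 14.8). ∠WBL = 153.0°, so BL runs at 35.1° + (180° − 153.0°) = 62.1° from the x-axis; with |BL| = 17.8, L = B + 17.8·(cos 62.1°, sin 62.1°) = (29.4, 30.6). The perpendicularity gives LC at right angles to BL; with |LC| = 24.2 on the right of BL, C = L + 24.2·(0.884, -0.468) = (50.8, 19.2). Then |WC| = |C − W| = 54.3.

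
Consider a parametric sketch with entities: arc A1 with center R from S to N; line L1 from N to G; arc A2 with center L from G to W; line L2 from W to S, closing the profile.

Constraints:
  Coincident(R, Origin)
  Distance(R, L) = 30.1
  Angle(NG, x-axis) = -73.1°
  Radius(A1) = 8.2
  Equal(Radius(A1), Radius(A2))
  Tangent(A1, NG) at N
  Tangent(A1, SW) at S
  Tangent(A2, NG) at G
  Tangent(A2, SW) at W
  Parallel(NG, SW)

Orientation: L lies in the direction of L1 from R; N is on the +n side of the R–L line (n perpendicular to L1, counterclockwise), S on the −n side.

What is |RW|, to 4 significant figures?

31.20

The slot axis is L1's direction at -73.1°, so u = (cos -73.1°, sin -73.1°) = (0.2907, -0.9568) and n = (−sin -73.1°, cos -73.1°) = (0.9568, 0.2907). R is at the origin and L lies 30.1 along u from R, so L = 30.1·u = (8.750, -28.80). Tangency of A1 to both parallel lines with radius 8.2 puts N and S at R ± 8.2·n: N = (7.846, 2.384), S = (-7.846, -2.384). Equal radii place G and W the same way about L: G = L + 8.2·n = (16.60, -26.42), W = L − 8.2·n = (0.9043, -31.18). Then |RW| = |W − R| = 31.20.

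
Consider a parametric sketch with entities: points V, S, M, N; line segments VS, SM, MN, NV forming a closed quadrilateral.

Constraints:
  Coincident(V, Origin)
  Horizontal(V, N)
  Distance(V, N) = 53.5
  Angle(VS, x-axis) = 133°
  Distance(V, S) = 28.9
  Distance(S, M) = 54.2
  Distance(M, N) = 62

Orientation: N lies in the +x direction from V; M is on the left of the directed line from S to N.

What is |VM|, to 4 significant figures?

58.93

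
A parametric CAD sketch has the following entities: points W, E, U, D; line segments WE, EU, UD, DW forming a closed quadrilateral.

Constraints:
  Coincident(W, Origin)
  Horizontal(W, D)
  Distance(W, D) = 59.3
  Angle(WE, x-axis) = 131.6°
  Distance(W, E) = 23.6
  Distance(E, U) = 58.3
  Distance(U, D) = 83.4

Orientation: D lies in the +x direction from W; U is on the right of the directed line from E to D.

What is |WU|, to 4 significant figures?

42.81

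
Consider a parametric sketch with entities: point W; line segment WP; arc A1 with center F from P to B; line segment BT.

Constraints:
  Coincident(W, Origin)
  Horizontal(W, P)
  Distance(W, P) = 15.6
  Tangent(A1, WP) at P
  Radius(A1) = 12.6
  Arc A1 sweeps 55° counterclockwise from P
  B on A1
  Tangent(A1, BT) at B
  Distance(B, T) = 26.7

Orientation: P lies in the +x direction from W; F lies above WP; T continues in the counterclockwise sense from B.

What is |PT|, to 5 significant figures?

37.409

On A1, P sits at bearing -90° from F; a 55° counterclockwise sweep puts B at bearing -35°, so B = F + 12.6·(cos -35°, sin -35°) = (25.921, 5.3729). The tangent condition forces FB to be normal to BT, so BT runs along (−sin -35°, cos -35°); with |BT| = 26.7, T = (41.236, 27.244). Then |PT| = |T − P| = 37.409.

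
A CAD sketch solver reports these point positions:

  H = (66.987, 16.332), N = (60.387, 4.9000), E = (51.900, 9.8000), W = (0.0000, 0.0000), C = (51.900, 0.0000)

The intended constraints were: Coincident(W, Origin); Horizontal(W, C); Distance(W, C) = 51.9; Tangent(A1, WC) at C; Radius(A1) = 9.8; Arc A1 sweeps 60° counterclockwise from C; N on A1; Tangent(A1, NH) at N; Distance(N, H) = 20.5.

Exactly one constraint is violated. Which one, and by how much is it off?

Distance(N, H) = 20.5 — off by 7.30.

W = (0.00, 0.00) ✓; W.y = 0.00, C.y = 0.00 ✓; |WC| = 51.90 ✓; ∠(EC, CW) = 90.00° ✓; |EC| = 9.800 ✓; bearing(E→N) − bearing(E→C) = 60.00° ✓; |EN| = 9.800 ✓; ∠(EN, NH) = 90.00° ✓; |NH| = 13.20 ✗.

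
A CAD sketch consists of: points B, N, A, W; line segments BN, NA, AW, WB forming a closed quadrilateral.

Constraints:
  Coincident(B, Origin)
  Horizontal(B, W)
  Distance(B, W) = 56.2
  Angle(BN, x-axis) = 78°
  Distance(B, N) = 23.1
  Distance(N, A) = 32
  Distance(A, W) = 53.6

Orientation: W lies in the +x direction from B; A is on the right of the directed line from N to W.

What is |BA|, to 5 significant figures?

9.9816

B is at the origin; BW is horizontal with |BW| = 56.2 and W in +x, so W = (56.2, 0). BN runs at 78.0° with |BN| = 23.1, so N = (4.8028, 22.595). A is determined by |NA| = 32.0 and |AW| = 53.6 together: it lies at the intersection of circle(N, 32.0) and circle(W, 53.6). With |NW| = 56.145, the foot of the radical line on NW is 11.606 from N and the perpendicular offset is √(32.0² − 11.606²) = 29.821. Taking the right-of-NW solution: A = (3.4263, -9.3752).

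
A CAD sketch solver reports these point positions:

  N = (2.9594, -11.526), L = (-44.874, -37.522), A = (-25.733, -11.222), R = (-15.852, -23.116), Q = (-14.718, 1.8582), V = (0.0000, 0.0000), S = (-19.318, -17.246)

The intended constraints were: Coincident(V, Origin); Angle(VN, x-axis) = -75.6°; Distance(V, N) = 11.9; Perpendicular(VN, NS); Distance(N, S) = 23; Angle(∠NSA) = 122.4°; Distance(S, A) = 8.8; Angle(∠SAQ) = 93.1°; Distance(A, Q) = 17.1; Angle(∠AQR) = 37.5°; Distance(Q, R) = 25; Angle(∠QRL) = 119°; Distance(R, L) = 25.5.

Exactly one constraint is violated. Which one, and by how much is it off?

Distance(R, L) = 25.5 — off by 6.90.

V = (0.00, 0.00) ✓; VN at -75.60° ✓; |VN| = 11.90 ✓; ∠(VN, NS) = 90.00° ✓; |NS| = 23.00 ✓; ∠NSA = 122.4° ✓; |SA| = 8.800 ✓; ∠SAQ = 93.10° ✓; |AQ| = 17.10 ✓; ∠AQR = 37.50° ✓; |QR| = 25.00 ✓; ∠QRL = 119.0° ✓; |RL| = 32.40 ✗.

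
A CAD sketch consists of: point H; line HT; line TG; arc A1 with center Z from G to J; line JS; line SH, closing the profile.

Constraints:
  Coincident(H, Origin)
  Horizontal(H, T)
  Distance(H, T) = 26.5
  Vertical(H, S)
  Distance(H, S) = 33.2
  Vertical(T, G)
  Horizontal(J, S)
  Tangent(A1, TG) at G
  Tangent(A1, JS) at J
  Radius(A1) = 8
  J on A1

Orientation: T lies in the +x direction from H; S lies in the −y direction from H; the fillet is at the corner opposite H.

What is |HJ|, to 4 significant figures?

38.01

H is at the origin; HT is horizontal with |HT| = 26.5 and T on the +x side, so T = (26.50, 0.000). HS is vertical with |HS| = 33.2 and S on the −y side, so S = (0.000, -33.20). The virtual corner opposite H is at (26.50, -33.20). Since A1 is tangent to TG there, ZG ⟂ TG and tangency of A1 to JS means the radius ZJ is perpendicular to JS, with radius 8.0, so the center Z sits 8.0 in from both sides at Z = (18.50, -25.20). That places the tangent points at G = (26.50, -25.20) on TG and J = (18.50, -33.20) on JS. Then |HJ| = |J − H| = 38.01.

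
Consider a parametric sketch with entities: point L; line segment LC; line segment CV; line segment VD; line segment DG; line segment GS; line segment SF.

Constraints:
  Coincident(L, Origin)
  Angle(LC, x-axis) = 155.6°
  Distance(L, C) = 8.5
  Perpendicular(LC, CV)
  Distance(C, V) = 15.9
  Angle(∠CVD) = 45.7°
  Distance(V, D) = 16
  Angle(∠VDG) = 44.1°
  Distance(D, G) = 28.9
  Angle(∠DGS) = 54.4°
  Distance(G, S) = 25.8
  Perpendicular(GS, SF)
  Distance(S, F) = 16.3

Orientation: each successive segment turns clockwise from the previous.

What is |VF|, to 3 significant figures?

10.9

L is at the origin; LC runs at 155.6° with length 8.5, so C = (-7.74, 3.51). LC ⟂ CV, so CV runs at 65.6°; with |CV| = 15.9, V = (-1.17, 18.0). ∠CVD = 45.7° gives VD at -68.7° from the x-axis; with |VD| = 16.0, D = (4.64, 3.08). ∠VDG = 44.1° gives DG at 155° from the x-axis; with |DG| = 28.9, G = (-21.6, 15.1). ∠DGS = 54.4° gives GS at 29.8° from the x-axis; with |GS| = 25.8, S = (0.751, 27.9). GS ⟂ SF, so SF runs at -60.2°; with |SF| = 16.3, F = (8.85, 13.8). Then |VF| = |F − V| = 10.9.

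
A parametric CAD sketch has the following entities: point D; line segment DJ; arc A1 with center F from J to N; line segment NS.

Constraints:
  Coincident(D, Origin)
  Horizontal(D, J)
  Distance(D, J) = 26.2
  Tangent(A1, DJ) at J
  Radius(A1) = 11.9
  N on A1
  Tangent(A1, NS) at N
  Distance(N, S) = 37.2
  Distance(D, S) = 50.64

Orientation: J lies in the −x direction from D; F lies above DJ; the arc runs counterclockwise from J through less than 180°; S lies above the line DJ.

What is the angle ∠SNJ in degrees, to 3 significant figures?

136°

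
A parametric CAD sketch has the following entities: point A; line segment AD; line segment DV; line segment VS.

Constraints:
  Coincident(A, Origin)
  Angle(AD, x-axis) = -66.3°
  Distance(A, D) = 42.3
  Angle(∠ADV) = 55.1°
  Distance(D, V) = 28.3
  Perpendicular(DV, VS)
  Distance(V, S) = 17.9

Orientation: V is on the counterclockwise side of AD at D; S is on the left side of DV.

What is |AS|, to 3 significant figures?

17.3

A is at the origin; AD runs at -66.3° with length 42.3, so D = 42.3·(cos -66.3°, sin -66.3°) = (17.0, -38.7). ∠ADV = 55.1°, so DV runs at -66.3° + (180° − 55.1°) = 58.6° from the x-axis; with |DV| = 28.3, V = D + 28.3·(cos 58.6°, sin 58.6°) = (31.7, -14.6). DV ⟂ VS; with |VS| = 17.9 on the left of DV, S = V + 17.9·(-0.854, 0.521) = (16.5, -5.25). Then |AS| = |S − A| = 17.3.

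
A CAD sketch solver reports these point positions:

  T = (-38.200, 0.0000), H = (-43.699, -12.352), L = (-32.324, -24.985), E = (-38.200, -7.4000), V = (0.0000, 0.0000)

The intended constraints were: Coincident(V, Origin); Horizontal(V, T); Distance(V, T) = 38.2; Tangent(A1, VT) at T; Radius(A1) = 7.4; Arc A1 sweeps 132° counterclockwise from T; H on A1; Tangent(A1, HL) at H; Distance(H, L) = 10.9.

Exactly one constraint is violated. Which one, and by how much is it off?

Distance(H, L) = 10.9 — off by 6.10.

V = (0.00, 0.00) ✓; V.y = 0.00, T.y = 0.00 ✓; |VT| = 38.20 ✓; ∠(ET, TV) = 90.00° ✓; |ET| = 7.400 ✓; bearing(E→H) − bearing(E→T) = 132.0° ✓; |EH| = 7.400 ✓; ∠(EH, HL) = 90.00° ✓; |HL| = 17.00 ✗.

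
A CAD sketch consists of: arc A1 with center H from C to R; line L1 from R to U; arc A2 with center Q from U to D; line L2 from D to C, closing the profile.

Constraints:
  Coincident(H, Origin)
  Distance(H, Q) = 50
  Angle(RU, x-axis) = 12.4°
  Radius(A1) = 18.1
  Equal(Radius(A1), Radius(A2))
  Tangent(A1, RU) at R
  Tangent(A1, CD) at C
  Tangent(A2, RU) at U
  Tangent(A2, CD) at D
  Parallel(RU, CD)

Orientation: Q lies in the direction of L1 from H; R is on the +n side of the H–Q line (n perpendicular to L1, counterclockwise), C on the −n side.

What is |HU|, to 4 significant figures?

53.18

Tangency of A1 to both parallel lines with radius 18.1 puts R and C at H ± 18.1·n: R = (-3.887, 17.68), C = (3.887, -17.68). Equal radii place U and D the same way about Q: U = Q + 18.1·n = (44.95, 28.41), D = Q − 18.1·n = (52.72, -6.941). Then |HU| = |U − H| = 53.18.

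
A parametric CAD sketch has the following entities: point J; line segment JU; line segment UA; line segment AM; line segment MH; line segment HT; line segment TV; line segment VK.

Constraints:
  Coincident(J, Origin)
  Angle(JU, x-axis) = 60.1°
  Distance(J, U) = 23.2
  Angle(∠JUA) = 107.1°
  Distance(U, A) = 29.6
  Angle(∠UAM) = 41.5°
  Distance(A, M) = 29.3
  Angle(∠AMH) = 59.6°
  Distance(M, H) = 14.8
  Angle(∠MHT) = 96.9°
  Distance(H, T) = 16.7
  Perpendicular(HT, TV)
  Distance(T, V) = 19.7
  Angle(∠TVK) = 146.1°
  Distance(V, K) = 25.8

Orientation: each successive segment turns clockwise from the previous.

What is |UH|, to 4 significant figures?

6.858

J is at the origin; JU runs at 60.1° with length 23.2, so U = (11.56, 20.11). ∠JUA = 107.1° gives UA at -12.80° from the x-axis; with |UA| = 29.6, A = (40.43, 13.55). ∠UAM = 41.5° gives AM at -151.3° from the x-axis; with |AM| = 29.3, M = (14.73, -0.5164). ∠AMH = 59.6° gives MH at 88.30° from the x-axis; with |MH| = 14.8, H = (15.17, 14.28). Then |UH| = |H − U| = 6.858.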